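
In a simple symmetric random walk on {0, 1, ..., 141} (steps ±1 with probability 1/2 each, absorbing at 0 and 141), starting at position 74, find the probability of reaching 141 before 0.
P(hit 141 before 0) = 74/141

Let u_k = P(hit 141 before 0 | start at k). Then u_0 = 0, u_141 = 1, and u_k = u_{k-1}/2 + u_{k+1}/2 for 1 ≤ k ≤ 140. This harmonic recurrence is solved by u_k = k/141, giving u_74 = 74/141.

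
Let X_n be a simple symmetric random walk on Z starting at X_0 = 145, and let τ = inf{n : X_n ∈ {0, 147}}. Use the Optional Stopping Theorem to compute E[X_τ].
E[X_τ] = 145

X_n is a martingale and τ is a bounded-mean stopping time (indeed τ is finite a.s. with bounded expectation since the walk is in a bounded region). By the OST, E[X_τ] = E[X_0] = 145. Equivalently: E[X_τ] = 147 · P(hit 147 first) + 0 · P(hit 0 first) = 147 · (145/147) = 145.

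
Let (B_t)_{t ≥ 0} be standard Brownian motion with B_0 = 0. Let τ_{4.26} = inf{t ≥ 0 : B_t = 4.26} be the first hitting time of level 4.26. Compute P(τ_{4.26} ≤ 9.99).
P(τ_{4.26} ≤ 9.99) = 2(1 − Φ(4.26/√9.99)) = 2(1 − Φ(1.3478)) ≈ 0.1777

By the reflection principle for standard BM, P(τ_b ≤ t) = 2 · P(B_t ≥ b). Since B_t ~ N(0, t), P(B_t ≥ 4.26) = 1 − Φ(4.26/√t) = 1 − Φ(4.26/√9.99) = 1 − Φ(1.3478) ≈ 0.08886. Doubling: P(τ_{4.26} ≤ 9.99) ≈ 2 · 0.08886 = 0.17772 ≈ 0.1777.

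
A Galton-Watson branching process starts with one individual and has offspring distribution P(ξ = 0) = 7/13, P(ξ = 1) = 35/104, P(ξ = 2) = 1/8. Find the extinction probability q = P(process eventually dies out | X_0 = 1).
q = 1

Mean offspring μ = 0·7/13 + 1·35/104 + 2·1/8 = 61/104 ≤ 1. For μ ≤ 1 with offspring not concentrated at 1, the Galton-Watson process goes extinct almost surely, so q = 1.
(Algebraic check: The pgf is f(s) = 7/13 + 35/104·s + 1/8·s². The extinction probability q is the smallest fixed point of f in [0, 1]. Setting s = f(s):
  1/8·s² + (35/104 − 1)·s + 7/13 = 0
  1/8·s² − (7/13 + 1/8)·s + 7/13 = 0
which factors as (s − 1)·(1/8·s − 7/13) = 0, giving roots s = 1 and s = (7/13)/(1/8) = 56/13. Since 56/13 ≥ 1, the smallest root in [0, 1] is s = 1.)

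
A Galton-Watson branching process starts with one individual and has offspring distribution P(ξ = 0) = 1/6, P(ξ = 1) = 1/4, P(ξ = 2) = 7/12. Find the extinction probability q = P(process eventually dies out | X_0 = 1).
q = 2/7

The pgf is f(s) = 1/6 + 1/4·s + 7/12·s². The extinction probability q is the smallest fixed point of f in [0, 1]. Setting s = f(s):
  7/12·s² + (1/4 − 1)·s + 1/6 = 0
  7/12·s² − (1/6 + 7/12)·s + 1/6 = 0
which factors as (s − 1)·(7/12·s − 1/6) = 0, giving roots s = 1 and s = (1/6)/(7/12) = 2/7.
Mean offspring μ = 1/4 + 2·7/12 = 17/12 > 1 (supercritical), so q < 1. The extinction probability is the smaller root: q = (1/6)/(7/12) = 2/7.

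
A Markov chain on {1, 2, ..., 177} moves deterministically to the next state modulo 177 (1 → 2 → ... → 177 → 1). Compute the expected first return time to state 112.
E[T_112 | X_0 = 112] = 177

The chain cycles deterministically, so starting at state 112 it returns in exactly 177 steps. Equivalently, the stationary distribution is uniform π_j = 1/177 for every state j, so by Kac's formula E[T_112] = 1/π_112 = 177.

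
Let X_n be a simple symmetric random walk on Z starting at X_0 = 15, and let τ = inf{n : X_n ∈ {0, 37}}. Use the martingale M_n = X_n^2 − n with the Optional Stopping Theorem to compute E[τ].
E[τ] = 330

M_n = X_n^2 − n is a martingale (since E[X_{n+1}^2 | F_n] = X_n^2 + 1). By OST (τ has finite mean in a bounded region), E[M_τ] = E[M_0] = X_0^2 − 0 = 15^2 = 225. Also E[M_τ] = E[X_τ^2] − E[τ]. The walk exits at 0 or 37, with P(hit 37 first) = 15/37, so E[X_τ^2] = 37^2 · 15/37 + 0 = 555. Thus E[τ] = E[X_τ^2] − E[M_τ] = 555 − 225 = 330 = 15(37 − 15) = 330.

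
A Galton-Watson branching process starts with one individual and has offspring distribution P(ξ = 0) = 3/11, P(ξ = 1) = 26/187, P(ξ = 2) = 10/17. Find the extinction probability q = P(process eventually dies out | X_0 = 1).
q = 51/110

The pgf is f(s) = 3/11 + 26/187·s + 10/17·s². The extinction probability q is the smallest fixed point of f in [0, 1]. Setting s = f(s):
  10/17·s² + (26/187 − 1)·s + 3/11 = 0
  10/17·s² − (3/11 + 10/17)·s + 3/11 = 0
which factors as (s − 1)·(10/17·s − 3/11) = 0, giving roots s = 1 and s = (3/11)/(10/17) = 51/110.
Mean offspring μ = 26/187 + 2·10/17 = 246/187 > 1 (supercritical), so q < 1. The extinction probability is the smaller root: q = (3/11)/(10/17) = 51/110.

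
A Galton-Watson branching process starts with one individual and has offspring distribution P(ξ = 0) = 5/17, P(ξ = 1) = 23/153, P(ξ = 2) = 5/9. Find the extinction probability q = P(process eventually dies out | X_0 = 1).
q = 9/17

The pgf is f(s) = 5/17 + 23/153·s + 5/9·s². The extinction probability q is the smallest fixed point of f in [0, 1]. Setting s = f(s):
  5/9·s² + (23/153 − 1)·s + 5/17 = 0
  5/9·s² − (5/17 + 5/9)·s + 5/17 = 0
which factors as (s − 1)·(5/9·s − 5/17) = 0, giving roots s = 1 and s = (5/17)/(5/9) = 9/17.
Mean offspring μ = 23/153 + 2·5/9 = 193/153 > 1 (supercritical), so q < 1. The extinction probability is the smaller root: q = (5/17)/(5/9) = 9/17.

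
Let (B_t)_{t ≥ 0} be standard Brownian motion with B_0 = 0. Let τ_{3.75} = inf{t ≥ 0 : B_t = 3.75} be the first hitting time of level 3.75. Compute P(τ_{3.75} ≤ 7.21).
P(τ_{3.75} ≤ 7.21) = 2(1 − Φ(3.75/√7.21)) = 2(1 − Φ(1.3966)) ≈ 0.1625

By the reflection principle for standard BM, P(τ_b ≤ t) = 2 · P(B_t ≥ b). Since B_t ~ N(0, t), P(B_t ≥ 3.75) = 1 − Φ(3.75/√t) = 1 − Φ(3.75/√7.21) = 1 − Φ(1.3966) ≈ 0.08127. Doubling: P(τ_{3.75} ≤ 7.21) ≈ 2 · 0.08127 = 0.16254 ≈ 0.1625.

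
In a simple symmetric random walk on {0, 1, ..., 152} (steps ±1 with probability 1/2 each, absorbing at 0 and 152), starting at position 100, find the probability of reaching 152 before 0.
P(hit 152 before 0) = 100/152 = 25/38

Let u_k = P(hit 152 before 0 | start at k). Then u_0 = 0, u_152 = 1, and u_k = u_{k-1}/2 + u_{k+1}/2 for 1 ≤ k ≤ 151. This harmonic recurrence is solved by u_k = k/152, giving u_100 = 100/152 = 25/38.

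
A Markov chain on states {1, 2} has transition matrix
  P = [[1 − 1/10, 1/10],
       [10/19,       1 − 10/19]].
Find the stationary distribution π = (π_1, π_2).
π_1 = 100/119, π_2 = 19/119

Solve πP = π with π_1 + π_2 = 1. From πP = π: π_1 · (1 − 1/10) + π_2 · 10/19 = π_1 ⇒ π_2 · 10/19 = π_1 · 1/10 ⇒ π_2/π_1 = (1/10)/(10/19) = 19/100. Together with π_1 + π_2 = 1:
  π_1 = (10/19)/(1/10 + 10/19) = (10/19)/(119/190) = 100/119,
  π_2 = (1/10)/(1/10 + 10/19) = (1/10)/(119/190) = 19/119.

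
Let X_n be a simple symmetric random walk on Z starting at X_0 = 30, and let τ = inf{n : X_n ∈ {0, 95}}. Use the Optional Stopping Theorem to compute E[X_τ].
E[X_τ] = 30

X_n is a martingale and τ is a bounded-mean stopping time (indeed τ is finite a.s. with bounded expectation since the walk is in a bounded region). By the OST, E[X_τ] = E[X_0] = 30. Equivalently: E[X_τ] = 95 · P(hit 95 first) + 0 · P(hit 0 first) = 95 · (30/95) = 30.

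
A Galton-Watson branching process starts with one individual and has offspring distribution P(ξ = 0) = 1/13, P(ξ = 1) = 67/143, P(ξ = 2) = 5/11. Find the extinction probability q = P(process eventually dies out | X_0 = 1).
q = 11/65

The pgf is f(s) = 1/13 + 67/143·s + 5/11·s². The extinction probability q is the smallest fixed point of f in [0, 1]. Setting s = f(s):
  5/11·s² + (67/143 − 1)·s + 1/13 = 0
  5/11·s² − (1/13 + 5/11)·s + 1/13 = 0
which factors as (s − 1)·(5/11·s − 1/13) = 0, giving roots s = 1 and s = (1/13)/(5/11) = 11/65.
Mean offspring μ = 67/143 + 2·5/11 = 197/143 > 1 (supercritical), so q < 1. The extinction probability is the smaller root: q = (1/13)/(5/11) = 11/65.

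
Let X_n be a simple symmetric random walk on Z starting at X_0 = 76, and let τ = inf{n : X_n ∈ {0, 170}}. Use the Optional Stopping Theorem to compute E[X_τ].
E[X_τ] = 76

X_n is a martingale and τ is a bounded-mean stopping time (indeed τ is finite a.s. with bounded expectation since the walk is in a bounded region). By the OST, E[X_τ] = E[X_0] = 76. Equivalently: E[X_τ] = 170 · P(hit 170 first) + 0 · P(hit 0 first) = 170 · (76/170) = 76.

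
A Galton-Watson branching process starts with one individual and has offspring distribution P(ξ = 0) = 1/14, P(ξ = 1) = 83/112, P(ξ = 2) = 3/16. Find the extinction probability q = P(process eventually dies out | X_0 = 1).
q = 8/21

The pgf is f(s) = 1/14 + 83/112·s + 3/16·s². The extinction probability q is the smallest fixed point of f in [0, 1]. Setting s = f(s):
  3/16·s² + (83/112 − 1)·s + 1/14 = 0
  3/16·s² − (1/14 + 3/16)·s + 1/14 = 0
which factors as (s − 1)·(3/16·s − 1/14) = 0, giving roots s = 1 and s = (1/14)/(3/16) = 8/21.
Mean offspring μ = 83/112 + 2·3/16 = 125/112 > 1 (supercritical), so q < 1. The extinction probability is the smaller root: q = (1/14)/(3/16) = 8/21.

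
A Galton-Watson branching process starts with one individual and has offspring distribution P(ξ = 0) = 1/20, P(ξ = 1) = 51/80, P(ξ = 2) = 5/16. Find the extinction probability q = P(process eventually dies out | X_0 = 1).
q = 4/25

The pgf is f(s) = 1/20 + 51/80·s + 5/16·s². The extinction probability q is the smallest fixed point of f in [0, 1]. Setting s = f(s):
  5/16·s² + (51/80 − 1)·s + 1/20 = 0
  5/16·s² − (1/20 + 5/16)·s + 1/20 = 0
which factors as (s − 1)·(5/16·s − 1/20) = 0, giving roots s = 1 and s = (1/20)/(5/16) = 4/25.
Mean offspring μ = 51/80 + 2·5/16 = 101/80 > 1 (supercritical), so q < 1. The extinction probability is the smaller root: q = (1/20)/(5/16) = 4/25.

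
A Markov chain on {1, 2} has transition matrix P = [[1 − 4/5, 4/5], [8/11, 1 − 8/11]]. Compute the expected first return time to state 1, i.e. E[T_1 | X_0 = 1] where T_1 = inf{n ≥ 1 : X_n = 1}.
E[T_1 | X_0 = 1] = 1/π_1 = 21/10

For an irreducible recurrent Markov chain with stationary distribution π, E[T_i | X_0 = i] = 1/π_i (Kac's formula). Here π_1 = (8/11)/(4/5 + 8/11) = (8/11)/(84/55) = 10/21, so E[T_1 | X_0 = 1] = 1/π_1 = (4/5 + 8/11)/(8/11) = (84/55)/(8/11) = 21/10.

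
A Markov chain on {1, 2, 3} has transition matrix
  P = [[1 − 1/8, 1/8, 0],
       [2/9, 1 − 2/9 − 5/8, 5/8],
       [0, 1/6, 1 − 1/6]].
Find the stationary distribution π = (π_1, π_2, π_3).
π = (64/235, 36/235, 27/47)

This is a birth-death chain on three states, which satisfies detailed balance: π_1 · P_{12} = π_2 · P_{21} and π_2 · P_{23} = π_3 · P_{32}.
From π_1 · 1/8 = π_2 · 2/9: π_2/π_1 = (1/8)/(2/9) = 9/16.
From π_2 · 5/8 = π_3 · 1/6: π_3/π_2 = (5/8)/(1/6) = 15/4.
Take π_1 proportional to 1; then unnormalized π = (1, 9/16, 135/64). Normalize by dividing by the sum 235/64:
  π = (64/235, 36/235, 27/47).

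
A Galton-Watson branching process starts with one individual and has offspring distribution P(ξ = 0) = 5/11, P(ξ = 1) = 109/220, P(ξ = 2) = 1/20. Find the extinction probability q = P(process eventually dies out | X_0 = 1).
q = 1

Mean offspring μ = 0·5/11 + 1·109/220 + 2·1/20 = 131/220 ≤ 1. For μ ≤ 1 with offspring not concentrated at 1, the Galton-Watson process goes extinct almost surely, so q = 1.
(Algebraic check: The pgf is f(s) = 5/11 + 109/220·s + 1/20·s². The extinction probability q is the smallest fixed point of f in [0, 1]. Setting s = f(s):
  1/20·s² + (109/220 − 1)·s + 5/11 = 0
  1/20·s² − (5/11 + 1/20)·s + 5/11 = 0
which factors as (s − 1)·(1/20·s − 5/11) = 0, giving roots s = 1 and s = (5/11)/(1/20) = 100/11. Since 100/11 ≥ 1, the smallest root in [0, 1] is s = 1.)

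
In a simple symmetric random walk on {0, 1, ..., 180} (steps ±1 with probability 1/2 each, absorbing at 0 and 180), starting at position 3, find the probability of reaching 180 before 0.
P(hit 180 before 0) = 3/180 = 1/60

Let u_k = P(hit 180 before 0 | start at k). Then u_0 = 0, u_180 = 1, and u_k = u_{k-1}/2 + u_{k+1}/2 for 1 ≤ k ≤ 179. This harmonic recurrence is solved by u_k = k/180, giving u_3 = 3/180 = 1/60.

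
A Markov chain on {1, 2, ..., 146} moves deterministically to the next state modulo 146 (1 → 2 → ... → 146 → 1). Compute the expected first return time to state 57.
E[T_57 | X_0 = 57] = 146

The chain cycles deterministically, so starting at state 57 it returns in exactly 146 steps. Equivalently, the stationary distribution is uniform π_j = 1/146 for every state j, so by Kac's formula E[T_57] = 1/π_57 = 146.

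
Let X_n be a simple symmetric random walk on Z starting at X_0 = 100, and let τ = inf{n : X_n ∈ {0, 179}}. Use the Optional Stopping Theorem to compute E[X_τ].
E[X_τ] = 100

X_n is a martingale and τ is a bounded-mean stopping time (indeed τ is finite a.s. with bounded expectation since the walk is in a bounded region). By the OST, E[X_τ] = E[X_0] = 100. Equivalently: E[X_τ] = 179 · P(hit 179 first) + 0 · P(hit 0 first) = 179 · (100/179) = 100.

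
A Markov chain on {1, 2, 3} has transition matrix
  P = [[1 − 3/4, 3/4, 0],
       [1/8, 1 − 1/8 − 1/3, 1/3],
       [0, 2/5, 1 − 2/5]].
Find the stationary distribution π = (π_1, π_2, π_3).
π = (1/12, 1/2, 5/12)

This is a birth-death chain on three states, which satisfies detailed balance: π_1 · P_{12} = π_2 · P_{21} and π_2 · P_{23} = π_3 · P_{32}.
From π_1 · 3/4 = π_2 · 1/8: π_2/π_1 = (3/4)/(1/8) = 6.
From π_2 · 1/3 = π_3 · 2/5: π_3/π_2 = (1/3)/(2/5) = 5/6.
Take π_1 proportional to 1; then unnormalized π = (1, 6, 5). Normalize by dividing by the sum 12:
  π = (1/12, 1/2, 5/12).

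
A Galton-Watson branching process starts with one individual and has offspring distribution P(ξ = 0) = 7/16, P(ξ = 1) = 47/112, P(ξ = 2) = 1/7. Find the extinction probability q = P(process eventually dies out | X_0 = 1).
q = 1

Mean offspring μ = 0·7/16 + 1·47/112 + 2·1/7 = 79/112 ≤ 1. For μ ≤ 1 with offspring not concentrated at 1, the Galton-Watson process goes extinct almost surely, so q = 1.
(Algebraic check: The pgf is f(s) = 7/16 + 47/112·s + 1/7·s². The extinction probability q is the smallest fixed point of f in [0, 1]. Setting s = f(s):
  1/7·s² + (47/112 − 1)·s + 7/16 = 0
  1/7·s² − (7/16 + 1/7)·s + 7/16 = 0
which factors as (s − 1)·(1/7·s − 7/16) = 0, giving roots s = 1 and s = (7/16)/(1/7) = 49/16. Since 49/16 ≥ 1, the smallest root in [0, 1] is s = 1.)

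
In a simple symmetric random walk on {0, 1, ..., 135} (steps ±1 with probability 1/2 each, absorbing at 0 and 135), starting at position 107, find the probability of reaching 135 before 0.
P(hit 135 before 0) = 107/135

Let u_k = P(hit 135 before 0 | start at k). Then u_0 = 0, u_135 = 1, and u_k = u_{k-1}/2 + u_{k+1}/2 for 1 ≤ k ≤ 134. This harmonic recurrence is solved by u_k = k/135, giving u_107 = 107/135.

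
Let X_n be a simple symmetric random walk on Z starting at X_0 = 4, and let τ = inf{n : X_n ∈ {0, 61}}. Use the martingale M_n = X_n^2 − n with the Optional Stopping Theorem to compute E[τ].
E[τ] = 228

M_n = X_n^2 − n is a martingale (since E[X_{n+1}^2 | F_n] = X_n^2 + 1). By OST (τ has finite mean in a bounded region), E[M_τ] = E[M_0] = X_0^2 − 0 = 4^2 = 16. Also E[M_τ] = E[X_τ^2] − E[τ]. The walk exits at 0 or 61, with P(hit 61 first) = 4/61, so E[X_τ^2] = 61^2 · 4/61 + 0 = 244. Thus E[τ] = E[X_τ^2] − E[M_τ] = 244 − 16 = 228 = 4(61 − 4) = 228.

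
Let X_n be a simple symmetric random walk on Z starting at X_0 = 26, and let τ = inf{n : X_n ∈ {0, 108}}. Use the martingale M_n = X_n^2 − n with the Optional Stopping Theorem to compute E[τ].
E[τ] = 2132

M_n = X_n^2 − n is a martingale (since E[X_{n+1}^2 | F_n] = X_n^2 + 1). By OST (τ has finite mean in a bounded region), E[M_τ] = E[M_0] = X_0^2 − 0 = 26^2 = 676. Also E[M_τ] = E[X_τ^2] − E[τ]. The walk exits at 0 or 108, with P(hit 108 first) = 26/108, so E[X_τ^2] = 108^2 · 26/108 + 0 = 2808. Thus E[τ] = E[X_τ^2] − E[M_τ] = 2808 − 676 = 2132 = 26(108 − 26) = 2132.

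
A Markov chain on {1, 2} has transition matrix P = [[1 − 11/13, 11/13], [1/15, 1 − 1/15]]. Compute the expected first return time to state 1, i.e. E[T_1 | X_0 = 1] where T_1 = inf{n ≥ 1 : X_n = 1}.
E[T_1 | X_0 = 1] = 1/π_1 = 178/13

For an irreducible recurrent Markov chain with stationary distribution π, E[T_i | X_0 = i] = 1/π_i (Kac's formula). Here π_1 = (1/15)/(11/13 + 1/15) = (1/15)/(178/195) = 13/178, so E[T_1 | X_0 = 1] = 1/π_1 = (11/13 + 1/15)/(1/15) = (178/195)/(1/15) = 178/13.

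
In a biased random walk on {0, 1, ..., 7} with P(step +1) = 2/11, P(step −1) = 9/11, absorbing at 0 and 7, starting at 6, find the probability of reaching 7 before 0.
P(hit 7 before 0) = (1 − (9/2)^6) / (1 − (9/2)^7) = 151822/683263

Let u_k denote P(reach 7 before 0 | start at k). Boundary: u_0 = 0, u_7 = 1. Recurrence: u_k = 2/11·u_{k+1} + 9/11·u_{k-1} for 1 ≤ k ≤ 6. Try u_k = A + B·r^k with r = q/p = (9/11)/(2/11) = 9/2. Substitution satisfies the recurrence; boundary conditions give:
  u_k = (1 − r^k) / (1 − r^N) = (1 − (9/2)^6) / (1 − (9/2)^7) = 151822/683263.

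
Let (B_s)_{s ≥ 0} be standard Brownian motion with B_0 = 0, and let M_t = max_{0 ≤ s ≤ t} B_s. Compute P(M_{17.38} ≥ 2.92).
P(M_{17.38} ≥ 2.92) = 2·P(B_{17.38} ≥ 2.92) = 2(1 − Φ(2.92/√17.38)) ≈ 0.4837

By the reflection principle for Brownian motion, P(M_t ≥ a) = 2 · P(B_t ≥ a) for a ≥ 0. Since B_t ~ N(0, t), P(B_t ≥ 2.92) = 1 − Φ(2.92/√t) = 1 − Φ(2.92/√17.38) = 1 − Φ(0.7004). So
  P(M_{17.38} ≥ 2.92) = 2(1 − Φ(0.7004)) ≈ 0.4837.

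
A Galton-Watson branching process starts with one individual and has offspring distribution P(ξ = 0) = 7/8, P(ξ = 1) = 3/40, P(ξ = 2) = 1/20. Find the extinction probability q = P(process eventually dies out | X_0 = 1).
q = 1

Mean offspring μ = 0·7/8 + 1·3/40 + 2·1/20 = 7/40 ≤ 1. For μ ≤ 1 with offspring not concentrated at 1, the Galton-Watson process goes extinct almost surely, so q = 1.
(Algebraic check: The pgf is f(s) = 7/8 + 3/40·s + 1/20·s². The extinction probability q is the smallest fixed point of f in [0, 1]. Setting s = f(s):
  1/20·s² + (3/40 − 1)·s + 7/8 = 0
  1/20·s² − (7/8 + 1/20)·s + 7/8 = 0
which factors as (s − 1)·(1/20·s − 7/8) = 0, giving roots s = 1 and s = (7/8)/(1/20) = 35/2. Since 35/2 ≥ 1, the smallest root in [0, 1] is s = 1.)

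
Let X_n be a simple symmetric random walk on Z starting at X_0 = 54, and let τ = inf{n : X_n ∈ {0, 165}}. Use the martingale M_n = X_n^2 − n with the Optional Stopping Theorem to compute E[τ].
E[τ] = 5994

M_n = X_n^2 − n is a martingale (since E[X_{n+1}^2 | F_n] = X_n^2 + 1). By OST (τ has finite mean in a bounded region), E[M_τ] = E[M_0] = X_0^2 − 0 = 54^2 = 2916. Also E[M_τ] = E[X_τ^2] − E[τ]. The walk exits at 0 or 165, with P(hit 165 first) = 54/165, so E[X_τ^2] = 165^2 · 54/165 + 0 = 8910. Thus E[τ] = E[X_τ^2] − E[M_τ] = 8910 − 2916 = 5994 = 54(165 − 54) = 5994.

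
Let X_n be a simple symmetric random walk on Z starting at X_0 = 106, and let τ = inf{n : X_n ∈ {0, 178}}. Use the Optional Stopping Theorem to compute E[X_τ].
E[X_τ] = 106

X_n is a martingale and τ is a bounded-mean stopping time (indeed τ is finite a.s. with bounded expectation since the walk is in a bounded region). By the OST, E[X_τ] = E[X_0] = 106. Equivalently: E[X_τ] = 178 · P(hit 178 first) + 0 · P(hit 0 first) = 178 · (106/178) = 106.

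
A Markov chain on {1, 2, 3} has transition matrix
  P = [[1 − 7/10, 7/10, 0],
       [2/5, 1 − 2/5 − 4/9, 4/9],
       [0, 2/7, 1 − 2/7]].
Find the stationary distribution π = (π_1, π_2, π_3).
π = (36/197, 63/197, 98/197)

This is a birth-death chain on three states, which satisfies detailed balance: π_1 · P_{12} = π_2 · P_{21} and π_2 · P_{23} = π_3 · P_{32}.
From π_1 · 7/10 = π_2 · 2/5: π_2/π_1 = (7/10)/(2/5) = 7/4.
From π_2 · 4/9 = π_3 · 2/7: π_3/π_2 = (4/9)/(2/7) = 14/9.
Take π_1 proportional to 1; then unnormalized π = (1, 7/4, 49/18). Normalize by dividing by the sum 197/36:
  π = (36/197, 63/197, 98/197).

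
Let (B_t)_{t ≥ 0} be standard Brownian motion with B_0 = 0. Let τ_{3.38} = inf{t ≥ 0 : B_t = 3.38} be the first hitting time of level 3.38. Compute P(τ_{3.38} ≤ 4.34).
P(τ_{3.38} ≤ 4.34) = 2(1 − Φ(3.38/√4.34)) = 2(1 − Φ(1.6225)) ≈ 0.1047

By the reflection principle for standard BM, P(τ_b ≤ t) = 2 · P(B_t ≥ b). Since B_t ~ N(0, t), P(B_t ≥ 3.38) = 1 − Φ(3.38/√t) = 1 − Φ(3.38/√4.34) = 1 − Φ(1.6225) ≈ 0.05235. Doubling: P(τ_{3.38} ≤ 4.34) ≈ 2 · 0.05235 = 0.10470 ≈ 0.1047.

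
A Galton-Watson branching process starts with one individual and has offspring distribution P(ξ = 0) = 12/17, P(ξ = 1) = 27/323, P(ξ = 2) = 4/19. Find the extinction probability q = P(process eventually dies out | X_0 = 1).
q = 1

Mean offspring μ = 0·12/17 + 1·27/323 + 2·4/19 = 163/323 ≤ 1. For μ ≤ 1 with offspring not concentrated at 1, the Galton-Watson process goes extinct almost surely, so q = 1.
(Algebraic check: The pgf is f(s) = 12/17 + 27/323·s + 4/19·s². The extinction probability q is the smallest fixed point of f in [0, 1]. Setting s = f(s):
  4/19·s² + (27/323 − 1)·s + 12/17 = 0
  4/19·s² − (12/17 + 4/19)·s + 12/17 = 0
which factors as (s − 1)·(4/19·s − 12/17) = 0, giving roots s = 1 and s = (12/17)/(4/19) = 57/17. Since 57/17 ≥ 1, the smallest root in [0, 1] is s = 1.)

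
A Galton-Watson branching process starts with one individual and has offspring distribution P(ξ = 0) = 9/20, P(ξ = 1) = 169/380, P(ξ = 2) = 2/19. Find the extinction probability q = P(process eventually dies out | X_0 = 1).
q = 1

Mean offspring μ = 0·9/20 + 1·169/380 + 2·2/19 = 249/380 ≤ 1. For μ ≤ 1 with offspring not concentrated at 1, the Galton-Watson process goes extinct almost surely, so q = 1.
(Algebraic check: The pgf is f(s) = 9/20 + 169/380·s + 2/19·s². The extinction probability q is the smallest fixed point of f in [0, 1]. Setting s = f(s):
  2/19·s² + (169/380 − 1)·s + 9/20 = 0
  2/19·s² − (9/20 + 2/19)·s + 9/20 = 0
which factors as (s − 1)·(2/19·s − 9/20) = 0, giving roots s = 1 and s = (9/20)/(2/19) = 171/40. Since 171/40 ≥ 1, the smallest root in [0, 1] is s = 1.)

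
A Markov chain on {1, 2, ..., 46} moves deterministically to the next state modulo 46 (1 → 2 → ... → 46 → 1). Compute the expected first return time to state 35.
E[T_35 | X_0 = 35] = 46

The chain cycles deterministically, so starting at state 35 it returns in exactly 46 steps. Equivalently, the stationary distribution is uniform π_j = 1/46 for every state j, so by Kac's formula E[T_35] = 1/π_35 = 46.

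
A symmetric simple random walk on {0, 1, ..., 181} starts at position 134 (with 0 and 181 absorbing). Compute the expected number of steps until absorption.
E[τ | X_0 = 134] = 6298

Let v_k = E[τ | X_0 = k]. Boundary: v_0 = v_181 = 0. Recurrence: v_k = 1 + (v_{k-1} + v_{k+1})/2 for 1 ≤ k ≤ 180. The particular solution to v_k − (v_{k-1} + v_{k+1})/2 = 1 is v_k = −k^2. Adding homogeneous solution A + B k and matching boundaries gives v_k = k (181 − k). Substituting k = 134: v_134 = 134 · 47 = 6298.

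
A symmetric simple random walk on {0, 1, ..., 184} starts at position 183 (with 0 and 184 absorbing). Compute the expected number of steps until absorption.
E[τ | X_0 = 183] = 183

Let v_k = E[τ | X_0 = k]. Boundary: v_0 = v_184 = 0. Recurrence: v_k = 1 + (v_{k-1} + v_{k+1})/2 for 1 ≤ k ≤ 183. The particular solution to v_k − (v_{k-1} + v_{k+1})/2 = 1 is v_k = −k^2. Adding homogeneous solution A + B k and matching boundaries gives v_k = k (184 − k). Substituting k = 183: v_183 = 183 · 1 = 183.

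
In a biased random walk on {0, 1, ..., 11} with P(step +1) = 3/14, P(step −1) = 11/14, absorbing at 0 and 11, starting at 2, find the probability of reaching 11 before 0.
P(hit 11 before 0) = (1 − (11/3)^2) / (1 − (11/3)^11) = 275562/35663936683

Let u_k denote P(reach 11 before 0 | start at k). Boundary: u_0 = 0, u_11 = 1. Recurrence: u_k = 3/14·u_{k+1} + 11/14·u_{k-1} for 1 ≤ k ≤ 10. Try u_k = A + B·r^k with r = q/p = (11/14)/(3/14) = 11/3. Substitution satisfies the recurrence; boundary conditions give:
  u_k = (1 − r^k) / (1 − r^N) = (1 − (11/3)^2) / (1 − (11/3)^11) = 275562/35663936683.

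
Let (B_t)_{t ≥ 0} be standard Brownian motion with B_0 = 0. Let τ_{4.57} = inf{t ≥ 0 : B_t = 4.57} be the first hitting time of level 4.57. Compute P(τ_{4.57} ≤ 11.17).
P(τ_{4.57} ≤ 11.17) = 2(1 − Φ(4.57/√11.17)) = 2(1 − Φ(1.3674)) ≈ 0.1715

By the reflection principle for standard BM, P(τ_b ≤ t) = 2 · P(B_t ≥ b). Since B_t ~ N(0, t), P(B_t ≥ 4.57) = 1 − Φ(4.57/√t) = 1 − Φ(4.57/√11.17) = 1 − Φ(1.3674) ≈ 0.08575. Doubling: P(τ_{4.57} ≤ 11.17) ≈ 2 · 0.08575 = 0.17150 ≈ 0.1715.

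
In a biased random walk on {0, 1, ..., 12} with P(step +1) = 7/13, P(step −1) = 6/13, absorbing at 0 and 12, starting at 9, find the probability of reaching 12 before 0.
P(hit 12 before 0) = (1 − (6/7)^9) / (1 − (6/7)^12) = 81768799/91846495

Let u_k denote P(reach 12 before 0 | start at k). Boundary: u_0 = 0, u_12 = 1. Recurrence: u_k = 7/13·u_{k+1} + 6/13·u_{k-1} for 1 ≤ k ≤ 11. Try u_k = A + B·r^k with r = q/p = (6/13)/(7/13) = 6/7. Substitution satisfies the recurrence; boundary conditions give:
  u_k = (1 − r^k) / (1 − r^N) = (1 − (6/7)^9) / (1 − (6/7)^12) = 81768799/91846495.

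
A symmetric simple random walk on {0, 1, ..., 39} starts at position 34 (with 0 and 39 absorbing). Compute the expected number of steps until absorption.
E[τ | X_0 = 34] = 170

Let v_k = E[τ | X_0 = k]. Boundary: v_0 = v_39 = 0. Recurrence: v_k = 1 + (v_{k-1} + v_{k+1})/2 for 1 ≤ k ≤ 38. The particular solution to v_k − (v_{k-1} + v_{k+1})/2 = 1 is v_k = −k^2. Adding homogeneous solution A + B k and matching boundaries gives v_k = k (39 − k). Substituting k = 34: v_34 = 34 · 5 = 170.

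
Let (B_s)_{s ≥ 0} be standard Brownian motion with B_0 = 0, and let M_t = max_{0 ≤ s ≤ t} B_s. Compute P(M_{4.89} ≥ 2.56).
P(M_{4.89} ≥ 2.56) = 2·P(B_{4.89} ≥ 2.56) = 2(1 − Φ(2.56/√4.89)) ≈ 0.2470

By the reflection principle for Brownian motion, P(M_t ≥ a) = 2 · P(B_t ≥ a) for a ≥ 0. Since B_t ~ N(0, t), P(B_t ≥ 2.56) = 1 − Φ(2.56/√t) = 1 − Φ(2.56/√4.89) = 1 − Φ(1.1577). So
  P(M_{4.89} ≥ 2.56) = 2(1 − Φ(1.1577)) ≈ 0.2470.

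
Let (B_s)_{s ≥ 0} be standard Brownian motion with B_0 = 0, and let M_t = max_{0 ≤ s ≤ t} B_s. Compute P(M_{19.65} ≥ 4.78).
P(M_{19.65} ≥ 4.78) = 2·P(B_{19.65} ≥ 4.78) = 2(1 − Φ(4.78/√19.65)) ≈ 0.2809

By the reflection principle for Brownian motion, P(M_t ≥ a) = 2 · P(B_t ≥ a) for a ≥ 0. Since B_t ~ N(0, t), P(B_t ≥ 4.78) = 1 − Φ(4.78/√t) = 1 − Φ(4.78/√19.65) = 1 − Φ(1.0783). So
  P(M_{19.65} ≥ 4.78) = 2(1 − Φ(1.0783)) ≈ 0.2809.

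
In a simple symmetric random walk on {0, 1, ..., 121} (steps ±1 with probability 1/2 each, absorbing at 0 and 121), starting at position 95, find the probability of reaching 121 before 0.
P(hit 121 before 0) = 95/121

Let u_k = P(hit 121 before 0 | start at k). Then u_0 = 0, u_121 = 1, and u_k = u_{k-1}/2 + u_{k+1}/2 for 1 ≤ k ≤ 120. This harmonic recurrence is solved by u_k = k/121, giving u_95 = 95/121.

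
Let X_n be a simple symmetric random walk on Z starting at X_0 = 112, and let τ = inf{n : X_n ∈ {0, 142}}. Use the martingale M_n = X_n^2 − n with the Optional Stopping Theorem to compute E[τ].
E[τ] = 3360

M_n = X_n^2 − n is a martingale (since E[X_{n+1}^2 | F_n] = X_n^2 + 1). By OST (τ has finite mean in a bounded region), E[M_τ] = E[M_0] = X_0^2 − 0 = 112^2 = 12544. Also E[M_τ] = E[X_τ^2] − E[τ]. The walk exits at 0 or 142, with P(hit 142 first) = 112/142, so E[X_τ^2] = 142^2 · 112/142 + 0 = 15904. Thus E[τ] = E[X_τ^2] − E[M_τ] = 15904 − 12544 = 3360 = 112(142 − 112) = 3360.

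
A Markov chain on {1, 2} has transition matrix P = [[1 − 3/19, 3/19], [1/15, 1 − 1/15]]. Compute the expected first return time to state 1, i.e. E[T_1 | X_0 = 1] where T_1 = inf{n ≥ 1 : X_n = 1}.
E[T_1 | X_0 = 1] = 1/π_1 = 64/19

For an irreducible recurrent Markov chain with stationary distribution π, E[T_i | X_0 = i] = 1/π_i (Kac's formula). Here π_1 = (1/15)/(3/19 + 1/15) = (1/15)/(64/285) = 19/64, so E[T_1 | X_0 = 1] = 1/π_1 = (3/19 + 1/15)/(1/15) = (64/285)/(1/15) = 64/19.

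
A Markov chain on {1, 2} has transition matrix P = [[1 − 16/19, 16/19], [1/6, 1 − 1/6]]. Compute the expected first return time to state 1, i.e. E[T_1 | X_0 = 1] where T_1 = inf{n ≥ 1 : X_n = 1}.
E[T_1 | X_0 = 1] = 1/π_1 = 115/19

For an irreducible recurrent Markov chain with stationary distribution π, E[T_i | X_0 = i] = 1/π_i (Kac's formula). Here π_1 = (1/6)/(16/19 + 1/6) = (1/6)/(115/114) = 19/115, so E[T_1 | X_0 = 1] = 1/π_1 = (16/19 + 1/6)/(1/6) = (115/114)/(1/6) = 115/19.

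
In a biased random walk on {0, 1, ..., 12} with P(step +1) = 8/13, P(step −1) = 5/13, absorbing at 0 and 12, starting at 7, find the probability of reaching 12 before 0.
P(hit 12 before 0) = (1 − (5/8)^7) / (1 − (5/8)^12) = 22053158912/22825112037

Let u_k denote P(reach 12 before 0 | start at k). Boundary: u_0 = 0, u_12 = 1. Recurrence: u_k = 8/13·u_{k+1} + 5/13·u_{k-1} for 1 ≤ k ≤ 11. Try u_k = A + B·r^k with r = q/p = (5/13)/(8/13) = 5/8. Substitution satisfies the recurrence; boundary conditions give:
  u_k = (1 − r^k) / (1 − r^N) = (1 − (5/8)^7) / (1 − (5/8)^12) = 22053158912/22825112037.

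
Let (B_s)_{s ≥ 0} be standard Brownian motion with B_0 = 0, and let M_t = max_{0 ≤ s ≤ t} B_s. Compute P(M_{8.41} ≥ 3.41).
P(M_{8.41} ≥ 3.41) = 2·P(B_{8.41} ≥ 3.41) = 2(1 − Φ(3.41/√8.41)) ≈ 0.2396

By the reflection principle for Brownian motion, P(M_t ≥ a) = 2 · P(B_t ≥ a) for a ≥ 0. Since B_t ~ N(0, t), P(B_t ≥ 3.41) = 1 − Φ(3.41/√t) = 1 − Φ(3.41/√8.41) = 1 − Φ(1.1759). So
  P(M_{8.41} ≥ 3.41) = 2(1 − Φ(1.1759)) ≈ 0.2396.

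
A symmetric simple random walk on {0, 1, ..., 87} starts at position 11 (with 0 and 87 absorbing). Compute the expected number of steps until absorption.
E[τ | X_0 = 11] = 836

Let v_k = E[τ | X_0 = k]. Boundary: v_0 = v_87 = 0. Recurrence: v_k = 1 + (v_{k-1} + v_{k+1})/2 for 1 ≤ k ≤ 86. The particular solution to v_k − (v_{k-1} + v_{k+1})/2 = 1 is v_k = −k^2. Adding homogeneous solution A + B k and matching boundaries gives v_k = k (87 − k). Substituting k = 11: v_11 = 11 · 76 = 836.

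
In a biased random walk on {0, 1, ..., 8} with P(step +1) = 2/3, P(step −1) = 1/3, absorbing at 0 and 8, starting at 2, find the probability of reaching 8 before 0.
P(hit 8 before 0) = (1 − (1/2)^2) / (1 − (1/2)^8) = 64/85

Let u_k denote P(reach 8 before 0 | start at k). Boundary: u_0 = 0, u_8 = 1. Recurrence: u_k = 2/3·u_{k+1} + 1/3·u_{k-1} for 1 ≤ k ≤ 7. Try u_k = A + B·r^k with r = q/p = (1/3)/(2/3) = 1/2. Substitution satisfies the recurrence; boundary conditions give:
  u_k = (1 − r^k) / (1 − r^N) = (1 − (1/2)^2) / (1 − (1/2)^8) = 64/85.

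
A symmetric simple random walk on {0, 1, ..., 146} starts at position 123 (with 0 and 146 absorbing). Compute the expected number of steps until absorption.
E[τ | X_0 = 123] = 2829

Let v_k = E[τ | X_0 = k]. Boundary: v_0 = v_146 = 0. Recurrence: v_k = 1 + (v_{k-1} + v_{k+1})/2 for 1 ≤ k ≤ 145. The particular solution to v_k − (v_{k-1} + v_{k+1})/2 = 1 is v_k = −k^2. Adding homogeneous solution A + B k and matching boundaries gives v_k = k (146 − k). Substituting k = 123: v_123 = 123 · 23 = 2829.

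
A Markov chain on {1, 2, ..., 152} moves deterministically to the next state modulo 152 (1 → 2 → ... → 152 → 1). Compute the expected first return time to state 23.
E[T_23 | X_0 = 23] = 152

The chain cycles deterministically, so starting at state 23 it returns in exactly 152 steps. Equivalently, the stationary distribution is uniform π_j = 1/152 for every state j, so by Kac's formula E[T_23] = 1/π_23 = 152.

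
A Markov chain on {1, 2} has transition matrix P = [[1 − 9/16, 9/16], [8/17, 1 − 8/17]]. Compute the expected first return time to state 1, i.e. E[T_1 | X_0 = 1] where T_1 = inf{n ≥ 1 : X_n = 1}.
E[T_1 | X_0 = 1] = 1/π_1 = 281/128

For an irreducible recurrent Markov chain with stationary distribution π, E[T_i | X_0 = i] = 1/π_i (Kac's formula). Here π_1 = (8/17)/(9/16 + 8/17) = (8/17)/(281/272) = 128/281, so E[T_1 | X_0 = 1] = 1/π_1 = (9/16 + 8/17)/(8/17) = (281/272)/(8/17) = 281/128.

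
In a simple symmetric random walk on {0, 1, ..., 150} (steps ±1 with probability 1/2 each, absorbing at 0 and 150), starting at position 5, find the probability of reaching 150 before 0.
P(hit 150 before 0) = 5/150 = 1/30

Let u_k = P(hit 150 before 0 | start at k). Then u_0 = 0, u_150 = 1, and u_k = u_{k-1}/2 + u_{k+1}/2 for 1 ≤ k ≤ 149. This harmonic recurrence is solved by u_k = k/150, giving u_5 = 5/150 = 1/30.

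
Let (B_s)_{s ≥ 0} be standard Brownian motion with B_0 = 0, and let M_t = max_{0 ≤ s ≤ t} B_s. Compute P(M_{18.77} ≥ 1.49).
P(M_{18.77} ≥ 1.49) = 2·P(B_{18.77} ≥ 1.49) = 2(1 − Φ(1.49/√18.77)) ≈ 0.7309

By the reflection principle for Brownian motion, P(M_t ≥ a) = 2 · P(B_t ≥ a) for a ≥ 0. Since B_t ~ N(0, t), P(B_t ≥ 1.49) = 1 − Φ(1.49/√t) = 1 − Φ(1.49/√18.77) = 1 − Φ(0.3439). So
  P(M_{18.77} ≥ 1.49) = 2(1 − Φ(0.3439)) ≈ 0.7309.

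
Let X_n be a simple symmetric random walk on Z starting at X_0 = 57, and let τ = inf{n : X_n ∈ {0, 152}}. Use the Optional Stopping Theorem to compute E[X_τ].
E[X_τ] = 57

X_n is a martingale and τ is a bounded-mean stopping time (indeed τ is finite a.s. with bounded expectation since the walk is in a bounded region). By the OST, E[X_τ] = E[X_0] = 57. Equivalently: E[X_τ] = 152 · P(hit 152 first) + 0 · P(hit 0 first) = 152 · (57/152) = 57.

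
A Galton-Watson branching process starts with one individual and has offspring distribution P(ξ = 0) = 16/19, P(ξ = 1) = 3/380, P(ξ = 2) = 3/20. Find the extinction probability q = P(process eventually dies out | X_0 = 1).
q = 1

Mean offspring μ = 0·16/19 + 1·3/380 + 2·3/20 = 117/380 ≤ 1. For μ ≤ 1 with offspring not concentrated at 1, the Galton-Watson process goes extinct almost surely, so q = 1.
(Algebraic check: The pgf is f(s) = 16/19 + 3/380·s + 3/20·s². The extinction probability q is the smallest fixed point of f in [0, 1]. Setting s = f(s):
  3/20·s² + (3/380 − 1)·s + 16/19 = 0
  3/20·s² − (16/19 + 3/20)·s + 16/19 = 0
which factors as (s − 1)·(3/20·s − 16/19) = 0, giving roots s = 1 and s = (16/19)/(3/20) = 320/57. Since 320/57 ≥ 1, the smallest root in [0, 1] is s = 1.)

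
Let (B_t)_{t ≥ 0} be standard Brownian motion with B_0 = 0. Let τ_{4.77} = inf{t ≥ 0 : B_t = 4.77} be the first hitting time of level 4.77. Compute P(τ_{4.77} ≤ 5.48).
P(τ_{4.77} ≤ 5.48) = 2(1 − Φ(4.77/√5.48)) = 2(1 − Φ(2.0376)) ≈ 0.0416

By the reflection principle for standard BM, P(τ_b ≤ t) = 2 · P(B_t ≥ b). Since B_t ~ N(0, t), P(B_t ≥ 4.77) = 1 − Φ(4.77/√t) = 1 − Φ(4.77/√5.48) = 1 − Φ(2.0376) ≈ 0.02079. Doubling: P(τ_{4.77} ≤ 5.48) ≈ 2 · 0.02079 = 0.04158 ≈ 0.0416.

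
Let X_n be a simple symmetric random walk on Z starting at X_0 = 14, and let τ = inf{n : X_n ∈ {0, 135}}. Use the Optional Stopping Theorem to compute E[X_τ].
E[X_τ] = 14

X_n is a martingale and τ is a bounded-mean stopping time (indeed τ is finite a.s. with bounded expectation since the walk is in a bounded region). By the OST, E[X_τ] = E[X_0] = 14. Equivalently: E[X_τ] = 135 · P(hit 135 first) + 0 · P(hit 0 first) = 135 · (14/135) = 14.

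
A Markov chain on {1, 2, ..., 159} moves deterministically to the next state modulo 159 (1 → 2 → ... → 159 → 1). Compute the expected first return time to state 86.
E[T_86 | X_0 = 86] = 159

The chain cycles deterministically, so starting at state 86 it returns in exactly 159 steps. Equivalently, the stationary distribution is uniform π_j = 1/159 for every state j, so by Kac's formula E[T_86] = 1/π_86 = 159.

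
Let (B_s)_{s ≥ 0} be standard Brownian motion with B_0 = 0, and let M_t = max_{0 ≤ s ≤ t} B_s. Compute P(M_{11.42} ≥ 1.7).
P(M_{11.42} ≥ 1.7) = 2·P(B_{11.42} ≥ 1.7) = 2(1 − Φ(1.7/√11.42)) ≈ 0.6149

By the reflection principle for Brownian motion, P(M_t ≥ a) = 2 · P(B_t ≥ a) for a ≥ 0. Since B_t ~ N(0, t), P(B_t ≥ 1.7) = 1 − Φ(1.7/√t) = 1 − Φ(1.7/√11.42) = 1 − Φ(0.5031). So
  P(M_{11.42} ≥ 1.7) = 2(1 − Φ(0.5031)) ≈ 0.6149.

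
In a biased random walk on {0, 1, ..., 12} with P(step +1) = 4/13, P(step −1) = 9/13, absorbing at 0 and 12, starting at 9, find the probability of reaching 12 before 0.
P(hit 12 before 0) = (1 − (9/4)^9) / (1 − (9/4)^12) = 37260352/424680841

Let u_k denote P(reach 12 before 0 | start at k). Boundary: u_0 = 0, u_12 = 1. Recurrence: u_k = 4/13·u_{k+1} + 9/13·u_{k-1} for 1 ≤ k ≤ 11. Try u_k = A + B·r^k with r = q/p = (9/13)/(4/13) = 9/4. Substitution satisfies the recurrence; boundary conditions give:
  u_k = (1 − r^k) / (1 − r^N) = (1 − (9/4)^9) / (1 − (9/4)^12) = 37260352/424680841.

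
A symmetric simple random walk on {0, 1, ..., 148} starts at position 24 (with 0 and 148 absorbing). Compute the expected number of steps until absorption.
E[τ | X_0 = 24] = 2976

Let v_k = E[τ | X_0 = k]. Boundary: v_0 = v_148 = 0. Recurrence: v_k = 1 + (v_{k-1} + v_{k+1})/2 for 1 ≤ k ≤ 147. The particular solution to v_k − (v_{k-1} + v_{k+1})/2 = 1 is v_k = −k^2. Adding homogeneous solution A + B k and matching boundaries gives v_k = k (148 − k). Substituting k = 24: v_24 = 24 · 124 = 2976.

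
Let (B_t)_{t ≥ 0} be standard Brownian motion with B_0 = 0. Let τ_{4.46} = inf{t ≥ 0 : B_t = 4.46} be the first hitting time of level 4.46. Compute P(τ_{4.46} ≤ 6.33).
P(τ_{4.46} ≤ 6.33) = 2(1 − Φ(4.46/√6.33)) = 2(1 − Φ(1.7727)) ≈ 0.0763

By the reflection principle for standard BM, P(τ_b ≤ t) = 2 · P(B_t ≥ b). Since B_t ~ N(0, t), P(B_t ≥ 4.46) = 1 − Φ(4.46/√t) = 1 − Φ(4.46/√6.33) = 1 − Φ(1.7727) ≈ 0.03814. Doubling: P(τ_{4.46} ≤ 6.33) ≈ 2 · 0.03814 = 0.07628 ≈ 0.0763.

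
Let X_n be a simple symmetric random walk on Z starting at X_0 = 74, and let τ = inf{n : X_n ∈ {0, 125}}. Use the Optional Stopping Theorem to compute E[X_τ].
E[X_τ] = 74

X_n is a martingale and τ is a bounded-mean stopping time (indeed τ is finite a.s. with bounded expectation since the walk is in a bounded region). By the OST, E[X_τ] = E[X_0] = 74. Equivalently: E[X_τ] = 125 · P(hit 125 first) + 0 · P(hit 0 first) = 125 · (74/125) = 74.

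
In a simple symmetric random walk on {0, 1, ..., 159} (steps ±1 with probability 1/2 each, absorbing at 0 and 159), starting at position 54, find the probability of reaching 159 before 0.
P(hit 159 before 0) = 54/159 = 18/53

Let u_k = P(hit 159 before 0 | start at k). Then u_0 = 0, u_159 = 1, and u_k = u_{k-1}/2 + u_{k+1}/2 for 1 ≤ k ≤ 158. This harmonic recurrence is solved by u_k = k/159, giving u_54 = 54/159 = 18/53.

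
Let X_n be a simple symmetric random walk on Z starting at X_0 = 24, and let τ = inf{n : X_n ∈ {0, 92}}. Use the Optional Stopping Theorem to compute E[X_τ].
E[X_τ] = 24

X_n is a martingale and τ is a bounded-mean stopping time (indeed τ is finite a.s. with bounded expectation since the walk is in a bounded region). By the OST, E[X_τ] = E[X_0] = 24. Equivalently: E[X_τ] = 92 · P(hit 92 first) + 0 · P(hit 0 first) = 92 · (24/92) = 24.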